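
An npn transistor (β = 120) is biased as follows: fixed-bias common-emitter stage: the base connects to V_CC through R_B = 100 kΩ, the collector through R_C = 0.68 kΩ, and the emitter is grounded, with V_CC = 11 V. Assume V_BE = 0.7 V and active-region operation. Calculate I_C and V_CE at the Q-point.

I_C ≈ 12 mA, V_CE ≈ 2.6 V

Base loop: V_CC = I_B·R_B + V_BE, so I_B = (11 − 0.7)/100 kΩ = 0.103 mA.
In the active region I_C = β·I_B = 120 × 0.103 = 12.4 mA.
Collector loop: V_CE = V_CC − I_C·R_C = 11 − 12.4×0.68 = 2.6 V.
Since V_CE = 2.6 V > V_CE(sat) ≈ 0.2 V, the transistor is in the active region as assumed.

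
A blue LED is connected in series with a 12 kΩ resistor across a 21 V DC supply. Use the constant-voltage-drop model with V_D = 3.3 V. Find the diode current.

I ≈ 1.5 mA

KVL around the loop: 21 = V_D + I·R = 3.3 + I × 12 kΩ.
So I = (21 − 3.3) / 12 kΩ = 17.7 / 12 = 1.47 mA.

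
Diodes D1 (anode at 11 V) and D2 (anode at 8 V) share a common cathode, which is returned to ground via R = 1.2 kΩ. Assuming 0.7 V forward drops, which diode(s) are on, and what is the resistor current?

Assume both conduct. Then node N would need to be at both 11−0.7 = 10.3 V and 8−0.7 = 7.3 V, which is impossible.
Assume only D1 conducts: V_N = 11 − 0.7 = 10.3 V, so I_R = 10.3/1.2 = 8.58 mA.
Check D2: its anode-to-cathode voltage is 8 − 10.3 = -2.3 V < 0.7 V, so it is off. The assumption is consistent.

Only D1 conducts; I_R ≈ 8.6 mA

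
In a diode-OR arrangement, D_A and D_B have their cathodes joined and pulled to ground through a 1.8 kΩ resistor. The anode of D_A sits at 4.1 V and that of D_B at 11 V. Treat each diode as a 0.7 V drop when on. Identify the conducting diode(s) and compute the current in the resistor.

Only D_B conducts; I_R ≈ 5.7 mA

Assume both conduct. Then node N would need to be at both 4.1−0.7 = 3.4 V and 11−0.7 = 10.3 V, which is impossible.
Assume only D_B conducts: V_N = 11 − 0.7 = 10.3 V, so I_R = 10.3/1.8 = 5.72 mA.
Check D_A: its anode-to-cathode voltage is 4.1 − 10.3 = -6.2 V < 0.7 V, so it is off. The assumption is consistent.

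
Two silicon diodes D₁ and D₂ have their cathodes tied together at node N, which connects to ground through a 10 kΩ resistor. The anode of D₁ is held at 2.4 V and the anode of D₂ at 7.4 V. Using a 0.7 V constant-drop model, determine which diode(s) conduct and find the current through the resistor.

Only D₂ conducts; I_R ≈ 0.67 mA

Assume both conduct. Then node N would need to be at both 2.4−0.7 = 1.7 V and 7.4−0.7 = 6.7 V, which is impossible.
Assume only D₂ conducts: V_N = 7.4 − 0.7 = 6.7 V, so I_R = 6.7/10 = 0.67 mA.
Check D₁: its anode-to-cathode voltage is 2.4 − 6.7 = -4.3 V < 0.7 V, so it is off. The assumption is consistent.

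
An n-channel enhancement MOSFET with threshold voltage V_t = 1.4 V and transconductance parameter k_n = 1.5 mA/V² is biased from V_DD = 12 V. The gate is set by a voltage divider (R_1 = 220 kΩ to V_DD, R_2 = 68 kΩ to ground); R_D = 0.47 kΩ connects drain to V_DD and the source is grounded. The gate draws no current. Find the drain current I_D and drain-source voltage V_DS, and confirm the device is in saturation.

I_D ≈ 1.5 mA, V_DS ≈ 11 V

V_G = V_DD·R_2/(R_1+R_2) = 12×68/288 = 2.83 V. With the source grounded, V_GS = V_G = 2.83 V.
Assume saturation: I_D = (k_n/2)(V_GS − V_t)² = (1.5/2)×(2.83 − 1.4)² = 0.75×1.43² = 1.54 mA.
V_DS = V_DD − I_D·R_D = 12 − 1.54×0.47 = 11.3 V.
Saturation requires V_DS ≥ V_GS − V_t = 1.43 V; 11.3 ≥ 1.43 ✓.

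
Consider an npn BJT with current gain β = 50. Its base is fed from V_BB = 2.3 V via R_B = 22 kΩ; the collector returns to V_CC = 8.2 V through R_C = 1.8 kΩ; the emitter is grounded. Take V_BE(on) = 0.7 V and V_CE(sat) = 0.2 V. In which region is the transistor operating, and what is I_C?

Assume active. Base-emitter loop: I_B = (V_BB − V_BE)/R_B = (2.3 − 0.7)/22 = 0.0727 mA.
I_C = β·I_B = 50×0.0727 = 3.64 mA.
V_CE = V_CC − I_C·R_C = 8.2 − 3.64×1.8 = 1.65 V > V_CE(sat), so the active-region assumption holds.

active; I_C ≈ 3.6 mA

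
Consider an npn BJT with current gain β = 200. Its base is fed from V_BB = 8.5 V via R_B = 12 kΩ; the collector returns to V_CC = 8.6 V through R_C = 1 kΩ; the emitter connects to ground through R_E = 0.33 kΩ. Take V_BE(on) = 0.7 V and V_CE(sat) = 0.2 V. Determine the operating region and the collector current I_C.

saturation; I_C ≈ 6.2 mA

Assume active: I_B = (8.5 − 0.7)/(12 + 201×0.33) = 0.0996 mA, I_C = β·I_B = 19.9 mA.
Then V_CE = 8.6 − 19.9×1 − 20×0.33 = -17.9 V < 0.2 V — the active assumption fails.
Re-solve with V_CE = 0.2 V. KCL at the emitter: V_E/R_E = (V_BB−0.7−V_E)/R_B + (V_CC−0.2−V_E)/R_C, giving V_E = 2.2 V.
I_C = (V_CC − 0.2 − V_E)/R_C = (8.4 − 2.2)/1 = 6.2 mA.
Check: I_B = (7.8 − 2.2)/12 = 0.467 mA, and β·I_B = 93.3 mA > I_C, confirming saturation.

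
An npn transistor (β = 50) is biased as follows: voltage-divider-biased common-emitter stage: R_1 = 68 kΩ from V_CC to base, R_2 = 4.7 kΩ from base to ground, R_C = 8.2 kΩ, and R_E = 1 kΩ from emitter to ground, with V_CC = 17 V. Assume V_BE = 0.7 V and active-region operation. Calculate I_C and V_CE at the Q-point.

I_C ≈ 0.36 mA, V_CE ≈ 14 V

Thevenize the base divider: V_Th = V_CC·R_2/(R_1+R_2) = 17×4.7/72.7 = 1.1 V, R_Th = R_1‖R_2 = 4.4 kΩ.
Base-emitter loop: V_Th = I_B·R_Th + V_BE + (β+1)I_B·R_E, so I_B = (1.1 − 0.7) / (4.4 + 51×1) = 0.0072 mA.
I_C = β·I_B = 50×0.0072 = 0.36 mA, and I_E = (β+1)I_B = 0.367 mA.
V_CE = V_CC − I_C·R_C − I_E·R_E = 17 − 0.36×8.2 − 0.367×1 = 13.7 V.
V_CE = 13.7 V > 0.2 V confirms active-region operation.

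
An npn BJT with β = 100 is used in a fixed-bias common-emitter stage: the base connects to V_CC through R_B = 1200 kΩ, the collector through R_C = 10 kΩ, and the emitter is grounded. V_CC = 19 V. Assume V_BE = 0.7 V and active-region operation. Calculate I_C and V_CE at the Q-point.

I_C ≈ 1.5 mA, V_CE ≈ 3.7 V

Base loop: V_CC = I_B·R_B + V_BE, so I_B = (19 − 0.7)/1200 kΩ = 0.0153 mA.
In the active region I_C = β·I_B = 100 × 0.0153 = 1.53 mA.
Collector loop: V_CE = V_CC − I_C·R_C = 19 − 1.53×10 = 3.75 V.
Since V_CE = 3.75 V > V_CE(sat) ≈ 0.2 V, the transistor is in the active region as assumed.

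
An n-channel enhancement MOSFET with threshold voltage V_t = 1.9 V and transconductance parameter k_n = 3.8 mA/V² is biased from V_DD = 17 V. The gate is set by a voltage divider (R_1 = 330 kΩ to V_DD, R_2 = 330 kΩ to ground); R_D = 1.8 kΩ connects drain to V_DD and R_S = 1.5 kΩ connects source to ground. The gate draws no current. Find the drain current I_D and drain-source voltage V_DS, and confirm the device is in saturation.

V_G = V_DD·R_2/(R_1+R_2) = 17×330/660 = 8.5 V.
Assume saturation: I_D = (k_n/2)(V_GS − V_t)² with V_GS = V_G − I_D·R_S = 8.5 − 1.5·I_D.
Substituting gives 4.27·I_D² − 38.6·I_D + 82.8 = 0, with roots I_D = 3.5 or 5.54 mA.
The root I_D = 5.54 mA gives V_GS = 0.193 V ≤ V_t, so take I_D = 3.5 mA.
Then V_GS = 3.26 V and V_DS = V_DD − I_D(R_D+R_S) = 17 − 3.5×3.3 = 5.46 V.
Saturation requires V_DS ≥ V_GS − V_t = 1.36 V; 5.46 ≥ 1.36 ✓.

I_D ≈ 3.5 mA, V_DS ≈ 5.5 V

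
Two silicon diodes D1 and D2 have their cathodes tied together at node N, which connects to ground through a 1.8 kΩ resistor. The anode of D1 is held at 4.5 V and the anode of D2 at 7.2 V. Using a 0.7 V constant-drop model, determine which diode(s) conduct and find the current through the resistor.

Assume both conduct. Then node N would need to be at both 4.5−0.7 = 3.8 V and 7.2−0.7 = 6.5 V, which is impossible.
Assume only D2 conducts: V_N = 7.2 − 0.7 = 6.5 V, so I_R = 6.5/1.8 = 3.61 mA.
Check D1: its anode-to-cathode voltage is 4.5 − 6.5 = -2 V < 0.7 V, so it is off. The assumption is consistent.

Only D2 conducts; I_R ≈ 3.6 mA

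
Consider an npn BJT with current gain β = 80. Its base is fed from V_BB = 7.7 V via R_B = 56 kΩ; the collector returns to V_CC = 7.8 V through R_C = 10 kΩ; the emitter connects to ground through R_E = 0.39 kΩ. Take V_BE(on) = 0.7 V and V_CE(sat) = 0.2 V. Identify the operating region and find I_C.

Assume active: I_B = (7.7 − 0.7)/(56 + 81×0.39) = 0.0799 mA, I_C = β·I_B = 6.39 mA.
Then V_CE = 7.8 − 6.39×10 − 6.47×0.39 = -58.7 V < 0.2 V — the active assumption fails.
Re-solve with V_CE = 0.2 V. KCL at the emitter: V_E/R_E = (V_BB−0.7−V_E)/R_B + (V_CC−0.2−V_E)/R_C, giving V_E = 0.33 V.
I_C = (V_CC − 0.2 − V_E)/R_C = (7.6 − 0.33)/10 = 0.727 mA.
Check: I_B = (7 − 0.33)/56 = 0.119 mA, and β·I_B = 9.53 mA > I_C, confirming saturation.

saturation; I_C ≈ 0.73 mA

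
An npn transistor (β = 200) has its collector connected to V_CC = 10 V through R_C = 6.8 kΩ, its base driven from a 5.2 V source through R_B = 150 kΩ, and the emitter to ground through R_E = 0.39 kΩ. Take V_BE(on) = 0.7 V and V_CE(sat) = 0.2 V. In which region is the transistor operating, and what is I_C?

Assume active: I_B = (5.2 − 0.7)/(150 + 201×0.39) = 0.0197 mA, I_C = β·I_B = 3.94 mA.
Then V_CE = 10 − 3.94×6.8 − 3.96×0.39 = -18.3 V < 0.2 V — the active assumption fails.
Re-solve with V_CE = 0.2 V. KCL at the emitter: V_E/R_E = (V_BB−0.7−V_E)/R_B + (V_CC−0.2−V_E)/R_C, giving V_E = 0.541 V.
I_C = (V_CC − 0.2 − V_E)/R_C = (9.8 − 0.541)/6.8 = 1.36 mA.
Check: I_B = (4.5 − 0.541)/150 = 0.0264 mA, and β·I_B = 5.28 mA > I_C, confirming saturation.

saturation; I_C ≈ 1.4 mA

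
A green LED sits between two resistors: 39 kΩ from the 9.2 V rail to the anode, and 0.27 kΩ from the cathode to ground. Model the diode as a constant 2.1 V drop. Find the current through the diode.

The two resistors are in series with the diode, so KVL gives 9.2 = I·39 + 2.1 + I·0.27.
I = (9.2 − 2.1) / (39 + 0.27) kΩ = 7.1 / 39.3 = 0.181 mA.

I ≈ 0.18 mA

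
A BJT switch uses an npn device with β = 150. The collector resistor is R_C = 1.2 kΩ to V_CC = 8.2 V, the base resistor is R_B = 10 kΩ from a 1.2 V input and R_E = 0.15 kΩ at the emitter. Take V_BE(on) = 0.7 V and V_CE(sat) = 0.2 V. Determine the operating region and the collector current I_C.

Assume active. Base-emitter loop: I_B = (V_BB − V_BE)/(R_B + (β+1)R_E) = (1.2 − 0.7)/(10 + 151×0.15) = 0.0153 mA.
I_C = β·I_B = 150×0.0153 = 2.3 mA.
V_CE = V_CC − I_C·R_C − I_E·R_E = 8.2 − 2.3×1.2 − 2.31×0.15 = 5.1 V > V_CE(sat), so the active-region assumption holds.

active; I_C ≈ 2.3 mA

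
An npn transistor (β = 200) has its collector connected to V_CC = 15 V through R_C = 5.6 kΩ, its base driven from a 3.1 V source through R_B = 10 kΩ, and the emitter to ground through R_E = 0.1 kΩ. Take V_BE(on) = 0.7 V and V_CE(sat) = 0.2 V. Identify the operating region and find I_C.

saturation; I_C ≈ 2.6 mA

Assume active: I_B = (3.1 − 0.7)/(10 + 201×0.1) = 0.0797 mA, I_C = β·I_B = 15.9 mA.
Then V_CE = 15 − 15.9×5.6 − 16×0.1 = -75.9 V < 0.2 V — the active assumption fails.
Re-solve with V_CE = 0.2 V. KCL at the emitter: V_E/R_E = (V_BB−0.7−V_E)/R_B + (V_CC−0.2−V_E)/R_C, giving V_E = 0.28 V.
I_C = (V_CC − 0.2 − V_E)/R_C = (14.8 − 0.28)/5.6 = 2.59 mA.
Check: I_B = (2.4 − 0.28)/10 = 0.212 mA, and β·I_B = 42.4 mA > I_C, confirming saturation.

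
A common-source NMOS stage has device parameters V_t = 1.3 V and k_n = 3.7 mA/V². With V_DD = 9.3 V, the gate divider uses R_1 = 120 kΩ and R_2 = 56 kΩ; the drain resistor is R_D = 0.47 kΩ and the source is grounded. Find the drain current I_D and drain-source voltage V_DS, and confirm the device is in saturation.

V_G = V_DD·R_2/(R_1+R_2) = 9.3×56/176 = 2.96 V. With the source grounded, V_GS = V_G = 2.96 V.
Assume saturation: I_D = (k_n/2)(V_GS − V_t)² = (3.7/2)×(2.96 − 1.3)² = 1.85×1.66² = 5.09 mA.
V_DS = V_DD − I_D·R_D = 9.3 − 5.09×0.47 = 6.91 V.
Saturation requires V_DS ≥ V_GS − V_t = 1.66 V; 6.91 ≥ 1.66 ✓.

I_D ≈ 5.1 mA, V_DS ≈ 6.9 V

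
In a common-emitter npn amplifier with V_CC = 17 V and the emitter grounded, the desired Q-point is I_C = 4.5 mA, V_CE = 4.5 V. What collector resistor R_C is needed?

Collector loop: V_CC = I_C·R_C + V_CE.
R_C = (V_CC − V_CE)/I_C = (17 − 4.5)/4.5 = 2.78 kΩ.

R_C ≈ 2.8 kΩ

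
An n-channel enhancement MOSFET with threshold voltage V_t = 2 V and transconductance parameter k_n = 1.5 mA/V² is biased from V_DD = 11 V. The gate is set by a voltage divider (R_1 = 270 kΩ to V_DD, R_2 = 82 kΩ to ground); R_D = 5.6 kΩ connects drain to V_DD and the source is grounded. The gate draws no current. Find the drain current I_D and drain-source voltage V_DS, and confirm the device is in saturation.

I_D ≈ 0.24 mA, V_DS ≈ 9.7 V

V_G = V_DD·R_2/(R_1+R_2) = 11×82/352 = 2.56 V. With the source grounded, V_GS = V_G = 2.56 V.
Assume saturation: I_D = (k_n/2)(V_GS − V_t)² = (1.5/2)×(2.56 − 2)² = 0.75×0.562² = 0.237 mA.
V_DS = V_DD − I_D·R_D = 11 − 0.237×5.6 = 9.67 V.
Saturation requires V_DS ≥ V_GS − V_t = 0.562 V; 9.67 ≥ 0.562 ✓.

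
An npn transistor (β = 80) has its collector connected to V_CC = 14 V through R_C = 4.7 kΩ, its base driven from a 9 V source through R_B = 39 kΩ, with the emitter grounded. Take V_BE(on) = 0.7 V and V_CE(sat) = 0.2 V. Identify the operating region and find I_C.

Assume active: I_B = (9 − 0.7)/39 = 0.213 mA, giving I_C = β·I_B = 17 mA.
But then V_CE = 14 − 17×4.7 = -66 V < V_CE(sat) = 0.2 V — impossible in the active region.
So the transistor is saturated. With V_CE = 0.2 V, I_C = (V_CC − 0.2)/R_C = 13.8/4.7 = 2.94 mA.
Check: β·I_B = 17 mA > I_C = 2.94 mA, confirming saturation.

saturation; I_C ≈ 2.9 mA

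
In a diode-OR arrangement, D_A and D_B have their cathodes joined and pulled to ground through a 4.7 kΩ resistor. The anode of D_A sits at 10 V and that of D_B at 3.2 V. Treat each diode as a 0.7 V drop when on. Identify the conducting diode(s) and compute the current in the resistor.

Assume both conduct. Then node N would need to be at both 10−0.7 = 9.3 V and 3.2−0.7 = 2.5 V, which is impossible.
Assume only D_A conducts: V_N = 10 − 0.7 = 9.3 V, so I_R = 9.3/4.7 = 1.98 mA.
Check D_B: its anode-to-cathode voltage is 3.2 − 9.3 = -6.1 V < 0.7 V, so it is off. The assumption is consistent.

Only D_A conducts; I_R ≈ 2 mA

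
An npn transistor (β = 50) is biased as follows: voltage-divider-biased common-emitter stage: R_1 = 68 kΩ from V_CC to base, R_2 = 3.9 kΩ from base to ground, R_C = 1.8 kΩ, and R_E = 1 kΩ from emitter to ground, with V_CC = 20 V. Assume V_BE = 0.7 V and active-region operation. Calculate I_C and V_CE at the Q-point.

I_C ≈ 0.35 mA, V_CE ≈ 19 V

Thevenize the base divider: V_Th = V_CC·R_2/(R_1+R_2) = 20×3.9/71.9 = 1.08 V, R_Th = R_1‖R_2 = 3.69 kΩ.
Base-emitter loop: V_Th = I_B·R_Th + V_BE + (β+1)I_B·R_E, so I_B = (1.08 − 0.7) / (3.69 + 51×1) = 0.00704 mA.
I_C = β·I_B = 50×0.00704 = 0.352 mA, and I_E = (β+1)I_B = 0.359 mA.
V_CE = V_CC − I_C·R_C − I_E·R_E = 20 − 0.352×1.8 − 0.359×1 = 19 V.
V_CE = 19 V > 0.2 V confirms active-region operation.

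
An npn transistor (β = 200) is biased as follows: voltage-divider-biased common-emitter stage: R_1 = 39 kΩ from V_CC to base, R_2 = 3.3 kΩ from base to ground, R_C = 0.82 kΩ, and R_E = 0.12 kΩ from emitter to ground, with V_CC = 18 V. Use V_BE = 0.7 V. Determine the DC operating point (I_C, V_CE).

Thevenize the base divider: V_Th = V_CC·R_2/(R_1+R_2) = 18×3.3/42.3 = 1.4 V, R_Th = R_1‖R_2 = 3.04 kΩ.
Base-emitter loop: V_Th = I_B·R_Th + V_BE + (β+1)I_B·R_E, so I_B = (1.4 − 0.7) / (3.04 + 201×0.12) = 0.0259 mA.
I_C = β·I_B = 200×0.0259 = 5.19 mA, and I_E = (β+1)I_B = 5.21 mA.
V_CE = V_CC − I_C·R_C − I_E·R_E = 18 − 5.19×0.82 − 5.21×0.12 = 13.1 V.
V_CE = 13.1 V > 0.2 V confirms active-region operation.

I_C ≈ 5.2 mA, V_CE ≈ 13 V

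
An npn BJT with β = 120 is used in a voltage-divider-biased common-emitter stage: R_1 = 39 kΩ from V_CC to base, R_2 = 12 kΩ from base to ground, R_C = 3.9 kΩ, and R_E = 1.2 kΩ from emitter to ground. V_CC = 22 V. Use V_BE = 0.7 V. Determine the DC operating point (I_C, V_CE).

Thevenize the base divider: V_Th = V_CC·R_2/(R_1+R_2) = 22×12/51 = 5.18 V, R_Th = R_1‖R_2 = 9.18 kΩ.
Base-emitter loop: V_Th = I_B·R_Th + V_BE + (β+1)I_B·R_E, so I_B = (5.18 − 0.7) / (9.18 + 121×1.2) = 0.029 mA.
I_C = β·I_B = 120×0.029 = 3.48 mA, and I_E = (β+1)I_B = 3.51 mA.
V_CE = V_CC − I_C·R_C − I_E·R_E = 22 − 3.48×3.9 − 3.51×1.2 = 4.22 V.
V_CE = 4.22 V > 0.2 V confirms active-region operation.

I_C ≈ 3.5 mA, V_CE ≈ 4.2 V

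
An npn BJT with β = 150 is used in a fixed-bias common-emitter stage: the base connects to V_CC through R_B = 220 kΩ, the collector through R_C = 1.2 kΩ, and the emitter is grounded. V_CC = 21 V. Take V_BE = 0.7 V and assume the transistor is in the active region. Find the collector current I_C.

I_C ≈ 14 mA

Base loop: V_CC = I_B·R_B + V_BE, so I_B = (21 − 0.7)/220 kΩ = 0.0923 mA.
In the active region I_C = β·I_B = 150 × 0.0923 = 13.8 mA.
Collector loop: V_CE = V_CC − I_C·R_C = 21 − 13.8×1.2 = 4.39 V.
Since V_CE = 4.39 V > V_CE(sat) ≈ 0.2 V, the transistor is in the active region as assumed.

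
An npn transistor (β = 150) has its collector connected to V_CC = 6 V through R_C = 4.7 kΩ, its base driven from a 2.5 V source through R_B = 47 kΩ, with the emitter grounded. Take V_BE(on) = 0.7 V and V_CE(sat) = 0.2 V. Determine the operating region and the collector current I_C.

saturation; I_C ≈ 1.2 mA

Assume active: I_B = (2.5 − 0.7)/47 = 0.0383 mA, giving I_C = β·I_B = 5.74 mA.
But then V_CE = 6 − 5.74×4.7 = -21 V < V_CE(sat) = 0.2 V — impossible in the active region.
So the transistor is saturated. With V_CE = 0.2 V, I_C = (V_CC − 0.2)/R_C = 5.8/4.7 = 1.23 mA.
Check: β·I_B = 5.74 mA > I_C = 1.23 mA, confirming saturation.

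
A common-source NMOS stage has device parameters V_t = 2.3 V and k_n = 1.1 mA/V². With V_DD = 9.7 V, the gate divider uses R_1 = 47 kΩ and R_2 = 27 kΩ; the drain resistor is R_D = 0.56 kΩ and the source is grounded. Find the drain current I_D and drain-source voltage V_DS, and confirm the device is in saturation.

I_D ≈ 0.84 mA, V_DS ≈ 9.2 V

V_G = V_DD·R_2/(R_1+R_2) = 9.7×27/74 = 3.54 V. With the source grounded, V_GS = V_G = 3.54 V.
Assume saturation: I_D = (k_n/2)(V_GS − V_t)² = (1.1/2)×(3.54 − 2.3)² = 0.55×1.24² = 0.845 mA.
V_DS = V_DD − I_D·R_D = 9.7 − 0.845×0.56 = 9.23 V.
Saturation requires V_DS ≥ V_GS − V_t = 1.24 V; 9.23 ≥ 1.24 ✓.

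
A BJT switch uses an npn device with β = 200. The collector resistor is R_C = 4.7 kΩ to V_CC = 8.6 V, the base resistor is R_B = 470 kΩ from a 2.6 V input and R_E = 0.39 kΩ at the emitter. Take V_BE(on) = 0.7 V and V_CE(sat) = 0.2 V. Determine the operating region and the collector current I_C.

active; I_C ≈ 0.69 mA

Assume active. Base-emitter loop: I_B = (V_BB − V_BE)/(R_B + (β+1)R_E) = (2.6 − 0.7)/(470 + 201×0.39) = 0.00346 mA.
I_C = β·I_B = 200×0.00346 = 0.693 mA.
V_CE = V_CC − I_C·R_C − I_E·R_E = 8.6 − 0.693×4.7 − 0.696×0.39 = 5.07 V > V_CE(sat), so the active-region assumption holds.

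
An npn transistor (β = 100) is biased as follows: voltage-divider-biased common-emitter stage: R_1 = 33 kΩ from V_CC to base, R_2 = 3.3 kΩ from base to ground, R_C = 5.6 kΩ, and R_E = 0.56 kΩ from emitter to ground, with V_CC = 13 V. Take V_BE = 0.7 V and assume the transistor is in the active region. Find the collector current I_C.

I_C ≈ 0.81 mA

Thevenize the base divider: V_Th = V_CC·R_2/(R_1+R_2) = 13×3.3/36.3 = 1.18 V, R_Th = R_1‖R_2 = 3 kΩ.
Base-emitter loop: V_Th = I_B·R_Th + V_BE + (β+1)I_B·R_E, so I_B = (1.18 − 0.7) / (3 + 101×0.56) = 0.00809 mA.
I_C = β·I_B = 100×0.00809 = 0.809 mA, and I_E = (β+1)I_B = 0.817 mA.
V_CE = V_CC − I_C·R_C − I_E·R_E = 13 − 0.809×5.6 − 0.817×0.56 = 8.01 V.
V_CE = 8.01 V > 0.2 V confirms active-region operation.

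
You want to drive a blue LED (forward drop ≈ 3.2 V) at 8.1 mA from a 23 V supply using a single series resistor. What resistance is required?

The resistor drops V_S − V_D = 23 − 3.2 = 19.8 V at 8.1 mA.
R = 19.8 V / 8.1 mA = 2.44 kΩ.

R ≈ 2.4 kΩ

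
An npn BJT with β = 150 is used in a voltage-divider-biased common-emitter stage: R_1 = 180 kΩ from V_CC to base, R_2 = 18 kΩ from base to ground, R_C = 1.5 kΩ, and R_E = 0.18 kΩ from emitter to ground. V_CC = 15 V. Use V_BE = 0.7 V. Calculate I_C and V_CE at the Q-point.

I_C ≈ 2.3 mA, V_CE ≈ 11 V

Thevenize the base divider: V_Th = V_CC·R_2/(R_1+R_2) = 15×18/198 = 1.36 V, R_Th = R_1‖R_2 = 16.4 kΩ.
Base-emitter loop: V_Th = I_B·R_Th + V_BE + (β+1)I_B·R_E, so I_B = (1.36 − 0.7) / (16.4 + 151×0.18) = 0.0152 mA.
I_C = β·I_B = 150×0.0152 = 2.29 mA, and I_E = (β+1)I_B = 2.3 mA.
V_CE = V_CC − I_C·R_C − I_E·R_E = 15 − 2.29×1.5 − 2.3×0.18 = 11.2 V.
V_CE = 11.2 V > 0.2 V confirms active-region operation.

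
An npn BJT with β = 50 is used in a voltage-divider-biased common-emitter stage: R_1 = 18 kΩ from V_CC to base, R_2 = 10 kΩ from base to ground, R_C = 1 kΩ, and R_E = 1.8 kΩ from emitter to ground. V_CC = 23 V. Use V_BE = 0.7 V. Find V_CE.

Thevenize the base divider: V_Th = V_CC·R_2/(R_1+R_2) = 23×10/28 = 8.21 V, R_Th = R_1‖R_2 = 6.43 kΩ.
Base-emitter loop: V_Th = I_B·R_Th + V_BE + (β+1)I_B·R_E, so I_B = (8.21 − 0.7) / (6.43 + 51×1.8) = 0.0765 mA.
I_C = β·I_B = 50×0.0765 = 3.82 mA, and I_E = (β+1)I_B = 3.9 mA.
V_CE = V_CC − I_C·R_C − I_E·R_E = 23 − 3.82×1 − 3.9×1.8 = 12.2 V.
V_CE = 12.2 V > 0.2 V confirms active-region operation.

V_CE ≈ 12 V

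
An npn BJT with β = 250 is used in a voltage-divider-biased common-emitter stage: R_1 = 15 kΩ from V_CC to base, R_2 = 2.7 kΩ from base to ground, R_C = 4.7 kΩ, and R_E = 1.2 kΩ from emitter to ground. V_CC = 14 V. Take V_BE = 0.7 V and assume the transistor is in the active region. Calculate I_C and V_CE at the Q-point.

Thevenize the base divider: V_Th = V_CC·R_2/(R_1+R_2) = 14×2.7/17.7 = 2.14 V, R_Th = R_1‖R_2 = 2.29 kΩ.
Base-emitter loop: V_Th = I_B·R_Th + V_BE + (β+1)I_B·R_E, so I_B = (2.14 − 0.7) / (2.29 + 251×1.2) = 0.00473 mA.
I_C = β·I_B = 250×0.00473 = 1.18 mA, and I_E = (β+1)I_B = 1.19 mA.
V_CE = V_CC − I_C·R_C − I_E·R_E = 14 − 1.18×4.7 − 1.19×1.2 = 7.02 V.
V_CE = 7.02 V > 0.2 V confirms active-region operation.

I_C ≈ 1.2 mA, V_CE ≈ 7 V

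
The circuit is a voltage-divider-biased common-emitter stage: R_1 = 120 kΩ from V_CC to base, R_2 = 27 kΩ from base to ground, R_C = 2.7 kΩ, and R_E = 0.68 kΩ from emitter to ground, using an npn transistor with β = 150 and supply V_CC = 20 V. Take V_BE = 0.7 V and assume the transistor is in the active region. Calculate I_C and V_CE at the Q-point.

I_C ≈ 3.6 mA, V_CE ≈ 7.9 V

Thevenize the base divider: V_Th = V_CC·R_2/(R_1+R_2) = 20×27/147 = 3.67 V, R_Th = R_1‖R_2 = 22 kΩ.
Base-emitter loop: V_Th = I_B·R_Th + V_BE + (β+1)I_B·R_E, so I_B = (3.67 − 0.7) / (22 + 151×0.68) = 0.0238 mA.
I_C = β·I_B = 150×0.0238 = 3.58 mA, and I_E = (β+1)I_B = 3.6 mA.
V_CE = V_CC − I_C·R_C − I_E·R_E = 20 − 3.58×2.7 − 3.6×0.68 = 7.9 V.
V_CE = 7.9 V > 0.2 V confirms active-region operation.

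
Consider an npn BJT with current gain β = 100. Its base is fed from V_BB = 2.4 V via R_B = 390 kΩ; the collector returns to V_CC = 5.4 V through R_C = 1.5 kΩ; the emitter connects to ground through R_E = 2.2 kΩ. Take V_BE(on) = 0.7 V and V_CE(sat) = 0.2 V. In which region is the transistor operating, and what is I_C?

active; I_C ≈ 0.28 mA

Assume active. Base-emitter loop: I_B = (V_BB − V_BE)/(R_B + (β+1)R_E) = (2.4 − 0.7)/(390 + 101×2.2) = 0.00278 mA.
I_C = β·I_B = 100×0.00278 = 0.278 mA.
V_CE = V_CC − I_C·R_C − I_E·R_E = 5.4 − 0.278×1.5 − 0.28×2.2 = 4.37 V > V_CE(sat), so the active-region assumption holds.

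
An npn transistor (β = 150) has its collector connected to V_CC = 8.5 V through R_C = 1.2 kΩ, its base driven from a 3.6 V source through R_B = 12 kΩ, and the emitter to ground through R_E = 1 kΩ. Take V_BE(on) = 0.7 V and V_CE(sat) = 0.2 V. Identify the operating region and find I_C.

Assume active. Base-emitter loop: I_B = (V_BB − V_BE)/(R_B + (β+1)R_E) = (3.6 − 0.7)/(12 + 151×1) = 0.0178 mA.
I_C = β·I_B = 150×0.0178 = 2.67 mA.
V_CE = V_CC − I_C·R_C − I_E·R_E = 8.5 − 2.67×1.2 − 2.69×1 = 2.61 V > V_CE(sat), so the active-region assumption holds.

active; I_C ≈ 2.7 mA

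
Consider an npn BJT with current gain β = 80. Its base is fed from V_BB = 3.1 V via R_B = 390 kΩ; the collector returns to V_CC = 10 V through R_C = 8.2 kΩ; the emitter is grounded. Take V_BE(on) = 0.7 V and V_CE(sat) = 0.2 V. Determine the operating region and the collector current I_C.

Assume active. Base-emitter loop: I_B = (V_BB − V_BE)/R_B = (3.1 − 0.7)/390 = 0.00615 mA.
I_C = β·I_B = 80×0.00615 = 0.492 mA.
V_CE = V_CC − I_C·R_C = 10 − 0.492×8.2 = 5.96 V > V_CE(sat), so the active-region assumption holds.

active; I_C ≈ 0.49 mA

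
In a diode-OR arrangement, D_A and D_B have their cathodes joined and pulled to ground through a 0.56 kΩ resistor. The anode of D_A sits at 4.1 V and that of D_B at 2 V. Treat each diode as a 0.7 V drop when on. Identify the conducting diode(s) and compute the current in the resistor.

Assume both conduct. Then node N would need to be at both 4.1−0.7 = 3.4 V and 2−0.7 = 1.3 V, which is impossible.
Assume only D_A conducts: V_N = 4.1 − 0.7 = 3.4 V, so I_R = 3.4/0.56 = 6.07 mA.
Check D_B: its anode-to-cathode voltage is 2 − 3.4 = -1.4 V < 0.7 V, so it is off. The assumption is consistent.

Only D_A conducts; I_R ≈ 6.1 mA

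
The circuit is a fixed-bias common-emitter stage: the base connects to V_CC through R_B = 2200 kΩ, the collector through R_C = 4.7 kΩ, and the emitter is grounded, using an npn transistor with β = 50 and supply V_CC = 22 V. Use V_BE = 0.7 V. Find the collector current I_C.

I_C ≈ 0.48 mA

Base loop: V_CC = I_B·R_B + V_BE, so I_B = (22 − 0.7)/2200 kΩ = 0.00968 mA.
In the active region I_C = β·I_B = 50 × 0.00968 = 0.484 mA.
Collector loop: V_CE = V_CC − I_C·R_C = 22 − 0.484×4.7 = 19.7 V.
Since V_CE = 19.7 V > V_CE(sat) ≈ 0.2 V, the transistor is in the active region as assumed.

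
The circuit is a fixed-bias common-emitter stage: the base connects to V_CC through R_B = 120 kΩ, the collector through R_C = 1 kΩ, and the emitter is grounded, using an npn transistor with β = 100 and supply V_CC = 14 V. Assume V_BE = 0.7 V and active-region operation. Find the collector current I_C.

I_C ≈ 11 mA

Base loop: V_CC = I_B·R_B + V_BE, so I_B = (14 − 0.7)/120 kΩ = 0.111 mA.
In the active region I_C = β·I_B = 100 × 0.111 = 11.1 mA.
Collector loop: V_CE = V_CC − I_C·R_C = 14 − 11.1×1 = 2.92 V.
Since V_CE = 2.92 V > V_CE(sat) ≈ 0.2 V, the transistor is in the active region as assumed.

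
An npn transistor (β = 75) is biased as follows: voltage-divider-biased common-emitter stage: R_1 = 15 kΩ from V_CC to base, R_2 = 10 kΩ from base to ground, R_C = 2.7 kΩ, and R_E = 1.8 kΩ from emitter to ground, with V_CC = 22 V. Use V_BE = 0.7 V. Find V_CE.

Thevenize the base divider: V_Th = V_CC·R_2/(R_1+R_2) = 22×10/25 = 8.8 V, R_Th = R_1‖R_2 = 6 kΩ.
Base-emitter loop: V_Th = I_B·R_Th + V_BE + (β+1)I_B·R_E, so I_B = (8.8 − 0.7) / (6 + 76×1.8) = 0.0567 mA.
I_C = β·I_B = 75×0.0567 = 4.25 mA, and I_E = (β+1)I_B = 4.31 mA.
V_CE = V_CC − I_C·R_C − I_E·R_E = 22 − 4.25×2.7 − 4.31×1.8 = 2.75 V.
V_CE = 2.75 V > 0.2 V confirms active-region operation.

V_CE ≈ 2.8 V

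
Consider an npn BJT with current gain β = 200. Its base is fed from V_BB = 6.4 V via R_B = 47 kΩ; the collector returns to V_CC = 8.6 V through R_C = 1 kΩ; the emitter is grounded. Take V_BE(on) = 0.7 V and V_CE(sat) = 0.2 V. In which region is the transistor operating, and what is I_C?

Assume active: I_B = (6.4 − 0.7)/47 = 0.121 mA, giving I_C = β·I_B = 24.3 mA.
But then V_CE = 8.6 − 24.3×1 = -15.7 V < V_CE(sat) = 0.2 V — impossible in the active region.
So the transistor is saturated. With V_CE = 0.2 V, I_C = (V_CC − 0.2)/R_C = 8.4/1 = 8.4 mA.
Check: β·I_B = 24.3 mA > I_C = 8.4 mA, confirming saturation.

saturation; I_C ≈ 8.4 mA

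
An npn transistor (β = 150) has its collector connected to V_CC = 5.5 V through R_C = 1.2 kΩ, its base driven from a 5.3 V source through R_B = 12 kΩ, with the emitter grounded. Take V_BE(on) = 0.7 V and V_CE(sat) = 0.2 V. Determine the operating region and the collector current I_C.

Assume active: I_B = (5.3 − 0.7)/12 = 0.383 mA, giving I_C = β·I_B = 57.5 mA.
But then V_CE = 5.5 − 57.5×1.2 = -63.5 V < V_CE(sat) = 0.2 V — impossible in the active region.
So the transistor is saturated. With V_CE = 0.2 V, I_C = (V_CC − 0.2)/R_C = 5.3/1.2 = 4.42 mA.
Check: β·I_B = 57.5 mA > I_C = 4.42 mA, confirming saturation.

saturation; I_C ≈ 4.4 mA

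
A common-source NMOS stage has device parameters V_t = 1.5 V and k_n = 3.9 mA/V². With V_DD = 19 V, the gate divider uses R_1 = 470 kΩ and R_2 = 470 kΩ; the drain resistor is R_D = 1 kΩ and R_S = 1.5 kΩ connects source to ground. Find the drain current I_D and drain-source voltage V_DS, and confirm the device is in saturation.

I_D ≈ 4.3 mA, V_DS ≈ 8.2 V

V_G = V_DD·R_2/(R_1+R_2) = 19×470/940 = 9.5 V.
Assume saturation: I_D = (k_n/2)(V_GS − V_t)² with V_GS = V_G − I_D·R_S = 9.5 − 1.5·I_D.
Substituting gives 4.39·I_D² − 47.8·I_D + 125 = 0, with roots I_D = 4.34 or 6.56 mA.
The root I_D = 6.56 mA gives V_GS = -0.334 V ≤ V_t, so take I_D = 4.34 mA.
Then V_GS = 2.99 V and V_DS = V_DD − I_D(R_D+R_S) = 19 − 4.34×2.5 = 8.15 V.
Saturation requires V_DS ≥ V_GS − V_t = 1.49 V; 8.15 ≥ 1.49 ✓.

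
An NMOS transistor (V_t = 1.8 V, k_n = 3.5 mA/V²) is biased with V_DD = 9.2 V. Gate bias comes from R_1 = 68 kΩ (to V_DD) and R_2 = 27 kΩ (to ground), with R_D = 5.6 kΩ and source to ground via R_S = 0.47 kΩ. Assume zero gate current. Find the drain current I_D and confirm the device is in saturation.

V_G = V_DD·R_2/(R_1+R_2) = 9.2×27/95 = 2.61 V.
Assume saturation: I_D = (k_n/2)(V_GS − V_t)² with V_GS = V_G − I_D·R_S = 2.61 − 0.47·I_D.
Substituting gives 0.387·I_D² − 2.34·I_D + 1.16 = 0, with roots I_D = 0.546 or 5.51 mA.
The root I_D = 5.51 mA gives V_GS = 0.0259 V ≤ V_t, so take I_D = 0.546 mA.
Then V_GS = 2.36 V and V_DS = V_DD − I_D(R_D+R_S) = 9.2 − 0.546×6.07 = 5.89 V.
Saturation requires V_DS ≥ V_GS − V_t = 0.558 V; 5.89 ≥ 0.558 ✓.

I_D ≈ 0.55 mA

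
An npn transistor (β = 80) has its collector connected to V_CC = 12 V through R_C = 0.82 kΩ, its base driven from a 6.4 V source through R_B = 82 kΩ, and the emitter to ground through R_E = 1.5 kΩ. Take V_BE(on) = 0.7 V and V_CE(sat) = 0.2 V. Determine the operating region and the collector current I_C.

Assume active. Base-emitter loop: I_B = (V_BB − V_BE)/(R_B + (β+1)R_E) = (6.4 − 0.7)/(82 + 81×1.5) = 0.028 mA.
I_C = β·I_B = 80×0.028 = 2.24 mA.
V_CE = V_CC − I_C·R_C − I_E·R_E = 12 − 2.24×0.82 − 2.27×1.5 = 6.76 V > V_CE(sat), so the active-region assumption holds.

active; I_C ≈ 2.2 mA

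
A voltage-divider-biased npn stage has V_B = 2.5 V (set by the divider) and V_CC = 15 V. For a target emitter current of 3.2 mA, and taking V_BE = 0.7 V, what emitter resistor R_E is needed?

V_E = V_B − V_BE = 2.5 − 0.7 = 1.8 V.
R_E = V_E / I_E = 1.8 / 3.2 = 0.562 kΩ.

R_E ≈ 0.56 kΩ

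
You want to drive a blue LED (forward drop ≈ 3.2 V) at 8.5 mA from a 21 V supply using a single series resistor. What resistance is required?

The resistor drops V_S − V_D = 21 − 3.2 = 17.8 V at 8.5 mA.
R = 17.8 V / 8.5 mA = 2.09 kΩ.

R ≈ 2.1 kΩ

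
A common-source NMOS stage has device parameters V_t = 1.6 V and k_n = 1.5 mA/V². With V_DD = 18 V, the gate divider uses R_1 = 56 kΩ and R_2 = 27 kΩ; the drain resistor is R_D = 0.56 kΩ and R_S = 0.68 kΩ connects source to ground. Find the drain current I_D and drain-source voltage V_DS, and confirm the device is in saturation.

V_G = V_DD·R_2/(R_1+R_2) = 18×27/83 = 5.86 V.
Assume saturation: I_D = (k_n/2)(V_GS − V_t)² with V_GS = V_G − I_D·R_S = 5.86 − 0.68·I_D.
Substituting gives 0.347·I_D² − 5.34·I_D + 13.6 = 0, with roots I_D = 3.21 or 12.2 mA.
The root I_D = 12.2 mA gives V_GS = -2.43 V ≤ V_t, so take I_D = 3.21 mA.
Then V_GS = 3.67 V and V_DS = V_DD − I_D(R_D+R_S) = 18 − 3.21×1.24 = 14 V.
Saturation requires V_DS ≥ V_GS − V_t = 2.07 V; 14 ≥ 2.07 ✓.

I_D ≈ 3.2 mA, V_DS ≈ 14 V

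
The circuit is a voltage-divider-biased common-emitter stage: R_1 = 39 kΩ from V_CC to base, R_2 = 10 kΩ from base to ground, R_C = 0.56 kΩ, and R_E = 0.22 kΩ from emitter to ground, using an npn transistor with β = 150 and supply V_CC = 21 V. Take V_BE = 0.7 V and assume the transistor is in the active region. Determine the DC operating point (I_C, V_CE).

I_C ≈ 13 mA, V_CE ≈ 11 V

Thevenize the base divider: V_Th = V_CC·R_2/(R_1+R_2) = 21×10/49 = 4.29 V, R_Th = R_1‖R_2 = 7.96 kΩ.
Base-emitter loop: V_Th = I_B·R_Th + V_BE + (β+1)I_B·R_E, so I_B = (4.29 − 0.7) / (7.96 + 151×0.22) = 0.0871 mA.
I_C = β·I_B = 150×0.0871 = 13.1 mA, and I_E = (β+1)I_B = 13.1 mA.
V_CE = V_CC − I_C·R_C − I_E·R_E = 21 − 13.1×0.56 − 13.1×0.22 = 10.8 V.
V_CE = 10.8 V > 0.2 V confirms active-region operation.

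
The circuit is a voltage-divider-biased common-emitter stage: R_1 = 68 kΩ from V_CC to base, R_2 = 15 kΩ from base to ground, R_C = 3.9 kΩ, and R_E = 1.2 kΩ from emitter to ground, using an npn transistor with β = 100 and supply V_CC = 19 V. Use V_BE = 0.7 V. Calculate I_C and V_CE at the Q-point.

Thevenize the base divider: V_Th = V_CC·R_2/(R_1+R_2) = 19×15/83 = 3.43 V, R_Th = R_1‖R_2 = 12.3 kΩ.
Base-emitter loop: V_Th = I_B·R_Th + V_BE + (β+1)I_B·R_E, so I_B = (3.43 − 0.7) / (12.3 + 101×1.2) = 0.0205 mA.
I_C = β·I_B = 100×0.0205 = 2.05 mA, and I_E = (β+1)I_B = 2.07 mA.
V_CE = V_CC − I_C·R_C − I_E·R_E = 19 − 2.05×3.9 − 2.07×1.2 = 8.53 V.
V_CE = 8.53 V > 0.2 V confirms active-region operation.

I_C ≈ 2 mA, V_CE ≈ 8.5 V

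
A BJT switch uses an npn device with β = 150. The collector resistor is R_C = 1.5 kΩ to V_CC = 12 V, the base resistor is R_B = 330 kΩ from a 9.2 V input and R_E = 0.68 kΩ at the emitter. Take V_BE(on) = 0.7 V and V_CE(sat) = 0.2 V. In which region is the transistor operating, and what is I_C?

active; I_C ≈ 2.9 mA

Assume active. Base-emitter loop: I_B = (V_BB − V_BE)/(R_B + (β+1)R_E) = (9.2 − 0.7)/(330 + 151×0.68) = 0.0196 mA.
I_C = β·I_B = 150×0.0196 = 2.95 mA.
V_CE = V_CC − I_C·R_C − I_E·R_E = 12 − 2.95×1.5 − 2.97×0.68 = 5.56 V > V_CE(sat), so the active-region assumption holds.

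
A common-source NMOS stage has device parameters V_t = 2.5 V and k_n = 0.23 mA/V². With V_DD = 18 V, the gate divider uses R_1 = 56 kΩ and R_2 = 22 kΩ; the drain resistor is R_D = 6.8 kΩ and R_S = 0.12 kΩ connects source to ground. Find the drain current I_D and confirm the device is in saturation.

I_D ≈ 0.71 mA

V_G = V_DD·R_2/(R_1+R_2) = 18×22/78 = 5.08 V.
Assume saturation: I_D = (k_n/2)(V_GS − V_t)² with V_GS = V_G − I_D·R_S = 5.08 − 0.12·I_D.
Substituting gives 0.00166·I_D² − 1.07·I_D + 0.764 = 0, with roots I_D = 0.714 or 646 mA.
The root I_D = 646 mA gives V_GS = -72.5 V ≤ V_t, so take I_D = 0.714 mA.
Then V_GS = 4.99 V and V_DS = V_DD − I_D(R_D+R_S) = 18 − 0.714×6.92 = 13.1 V.
Saturation requires V_DS ≥ V_GS − V_t = 2.49 V; 13.1 ≥ 2.49 ✓.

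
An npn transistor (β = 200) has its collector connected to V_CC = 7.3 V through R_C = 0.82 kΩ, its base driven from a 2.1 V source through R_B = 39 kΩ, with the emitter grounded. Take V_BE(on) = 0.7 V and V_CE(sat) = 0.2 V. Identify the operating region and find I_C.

active; I_C ≈ 7.2 mA

Assume active. Base-emitter loop: I_B = (V_BB − V_BE)/R_B = (2.1 − 0.7)/39 = 0.0359 mA.
I_C = β·I_B = 200×0.0359 = 7.18 mA.
V_CE = V_CC − I_C·R_C = 7.3 − 7.18×0.82 = 1.41 V > V_CE(sat), so the active-region assumption holds.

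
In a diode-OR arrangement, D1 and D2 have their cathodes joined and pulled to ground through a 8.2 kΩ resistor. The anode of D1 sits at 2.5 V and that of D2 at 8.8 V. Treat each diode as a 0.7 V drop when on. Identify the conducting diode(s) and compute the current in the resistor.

Assume both conduct. Then node N would need to be at both 2.5−0.7 = 1.8 V and 8.8−0.7 = 8.1 V, which is impossible.
Assume only D2 conducts: V_N = 8.8 − 0.7 = 8.1 V, so I_R = 8.1/8.2 = 0.988 mA.
Check D1: its anode-to-cathode voltage is 2.5 − 8.1 = -5.6 V < 0.7 V, so it is off. The assumption is consistent.

Only D2 conducts; I_R ≈ 0.99 mA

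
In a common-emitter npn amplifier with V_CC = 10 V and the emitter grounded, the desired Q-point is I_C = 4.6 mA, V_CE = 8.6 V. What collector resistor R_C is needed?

R_C ≈ 0.3 kΩ

Collector loop: V_CC = I_C·R_C + V_CE.
R_C = (V_CC − V_CE)/I_C = (10 − 8.6)/4.6 = 0.304 kΩ.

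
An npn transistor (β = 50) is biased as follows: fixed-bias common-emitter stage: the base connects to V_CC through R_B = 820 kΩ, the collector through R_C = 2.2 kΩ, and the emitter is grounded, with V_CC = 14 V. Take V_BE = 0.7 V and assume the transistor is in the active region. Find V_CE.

V_CE ≈ 12 V

Base loop: V_CC = I_B·R_B + V_BE, so I_B = (14 − 0.7)/820 kΩ = 0.0162 mA.
In the active region I_C = β·I_B = 50 × 0.0162 = 0.811 mA.
Collector loop: V_CE = V_CC − I_C·R_C = 14 − 0.811×2.2 = 12.2 V.
Since V_CE = 12.2 V > V_CE(sat) ≈ 0.2 V, the transistor is in the active region as assumed.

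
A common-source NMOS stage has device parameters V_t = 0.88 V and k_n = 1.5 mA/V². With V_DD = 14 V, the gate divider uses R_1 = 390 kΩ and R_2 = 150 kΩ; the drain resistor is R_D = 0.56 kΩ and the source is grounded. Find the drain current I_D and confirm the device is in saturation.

I_D ≈ 6.8 mA

V_G = V_DD·R_2/(R_1+R_2) = 14×150/540 = 3.89 V. With the source grounded, V_GS = V_G = 3.89 V.
Assume saturation: I_D = (k_n/2)(V_GS − V_t)² = (1.5/2)×(3.89 − 0.88)² = 0.75×3.01² = 6.79 mA.
V_DS = V_DD − I_D·R_D = 14 − 6.79×0.56 = 10.2 V.
Saturation requires V_DS ≥ V_GS − V_t = 3.01 V; 10.2 ≥ 3.01 ✓.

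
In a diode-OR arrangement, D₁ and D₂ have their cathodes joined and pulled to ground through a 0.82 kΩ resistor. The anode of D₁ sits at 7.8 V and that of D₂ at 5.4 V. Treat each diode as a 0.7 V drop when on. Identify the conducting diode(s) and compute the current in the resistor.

Only D₁ conducts; I_R ≈ 8.7 mA

Assume both conduct. Then node N would need to be at both 7.8−0.7 = 7.1 V and 5.4−0.7 = 4.7 V, which is impossible.
Assume only D₁ conducts: V_N = 7.8 − 0.7 = 7.1 V, so I_R = 7.1/0.82 = 8.66 mA.
Check D₂: its anode-to-cathode voltage is 5.4 − 7.1 = -1.7 V < 0.7 V, so it is off. The assumption is consistent.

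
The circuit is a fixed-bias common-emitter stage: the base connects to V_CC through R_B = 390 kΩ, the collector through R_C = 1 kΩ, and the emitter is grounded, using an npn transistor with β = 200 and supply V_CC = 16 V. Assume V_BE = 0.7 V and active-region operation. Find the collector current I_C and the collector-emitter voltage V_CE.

I_C ≈ 7.8 mA, V_CE ≈ 8.2 V

Base loop: V_CC = I_B·R_B + V_BE, so I_B = (16 − 0.7)/390 kΩ = 0.0392 mA.
In the active region I_C = β·I_B = 200 × 0.0392 = 7.85 mA.
Collector loop: V_CE = V_CC − I_C·R_C = 16 − 7.85×1 = 8.15 V.
Since V_CE = 8.15 V > V_CE(sat) ≈ 0.2 V, the transistor is in the active region as assumed.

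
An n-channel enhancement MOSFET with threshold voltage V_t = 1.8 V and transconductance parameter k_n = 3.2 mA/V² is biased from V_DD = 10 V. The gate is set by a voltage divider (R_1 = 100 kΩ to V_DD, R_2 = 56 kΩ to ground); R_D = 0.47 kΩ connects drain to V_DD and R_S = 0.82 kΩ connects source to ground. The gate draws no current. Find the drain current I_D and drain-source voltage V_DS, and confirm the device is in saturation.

I_D ≈ 1.1 mA, V_DS ≈ 8.5 V

V_G = V_DD·R_2/(R_1+R_2) = 10×56/156 = 3.59 V.
Assume saturation: I_D = (k_n/2)(V_GS − V_t)² with V_GS = V_G − I_D·R_S = 3.59 − 0.82·I_D.
Substituting gives 1.08·I_D² − 5.7·I_D + 5.13 = 0, with roots I_D = 1.15 or 4.15 mA.
The root I_D = 4.15 mA gives V_GS = 0.19 V ≤ V_t, so take I_D = 1.15 mA.
Then V_GS = 2.65 V and V_DS = V_DD − I_D(R_D+R_S) = 10 − 1.15×1.29 = 8.52 V.
Saturation requires V_DS ≥ V_GS − V_t = 0.847 V; 8.52 ≥ 0.847 ✓.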